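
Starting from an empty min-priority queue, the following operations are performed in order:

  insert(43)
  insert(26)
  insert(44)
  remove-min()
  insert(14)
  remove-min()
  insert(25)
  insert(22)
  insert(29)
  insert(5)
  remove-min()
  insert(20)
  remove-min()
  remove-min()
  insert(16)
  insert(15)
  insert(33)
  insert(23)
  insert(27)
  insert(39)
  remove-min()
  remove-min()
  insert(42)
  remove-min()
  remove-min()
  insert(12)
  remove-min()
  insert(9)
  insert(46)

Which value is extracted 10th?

12

insert 43 → {43}
insert 26 → {26, 43}
insert 44 → {26, 43, 44}
remove-min → 26; now {43, 44}
insert 14 → {14, 43, 44}
remove-min → 14; now {43, 44}
insert 25 → {25, 43, 44}
insert 22 → {22, 25, 43, 44}
insert 29 → {22, 25, 29, 43, 44}
insert 5 → {5, 22, 25, 29, 43, 44}
remove-min → 5; now {22, 25, 29, 43, 44}
insert 20 → {20, 22, 25, 29, 43, 44}
remove-min → 20; now {22, 25, 29, 43, 44}
remove-min → 22; now {25, 29, 43, 44}
insert 16 → {16, 25, 29, 43, 44}
insert 15 → {15, 16, 25, 29, 43, 44}
insert 33 → {15, 16, 25, 29, 33, 43, 44}
insert 23 → {15, 16, 23, 25, 29, 33, 43, 44}
insert 27 → {15, 16, 23, 25, 27, 29, 33, 43, 44}
insert 39 → {15, 16, 23, 25, 27, 29, 33, 39, 43, 44}
remove-min → 15; now {16, 23, 25, 27, 29, 33, 39, 43, 44}
remove-min → 16; now {23, 25, 27, 29, 33, 39, 43, 44}
insert 42 → {23, 25, 27, 29, 33, 39, 42, 43, 44}
remove-min → 23; now {25, 27, 29, 33, 39, 42, 43, 44}
remove-min → 25; now {27, 29, 33, 39, 42, 43, 44}
insert 12 → {12, 27, 29, 33, 39, 42, 43, 44}
remove-min → 12; now {27, 29, 33, 39, 42, 43, 44}
insert 9 → {9, 27, 29, 33, 39, 42, 43, 44}
insert 46 → {9, 27, 29, 33, 39, 42, 43, 44, 46}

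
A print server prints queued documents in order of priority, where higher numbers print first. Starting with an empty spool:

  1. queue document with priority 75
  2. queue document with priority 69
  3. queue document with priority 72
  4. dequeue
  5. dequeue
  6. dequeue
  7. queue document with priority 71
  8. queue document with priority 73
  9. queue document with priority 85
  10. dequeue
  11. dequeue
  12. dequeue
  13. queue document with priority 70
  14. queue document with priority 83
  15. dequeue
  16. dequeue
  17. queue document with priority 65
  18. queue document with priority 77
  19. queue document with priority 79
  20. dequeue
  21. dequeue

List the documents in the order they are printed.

75, 72, 69, 85, 73, 71, 83, 70, 79, 77

insert 75 → {75}
insert 69 → {75, 69}
insert 72 → {75, 72, 69}
dequeue → 75; now {72, 69}
dequeue → 72; now {69}
dequeue → 69; now {}
insert 71 → {71}
insert 73 → {73, 71}
insert 85 → {85, 73, 71}
dequeue → 85; now {73, 71}
dequeue → 73; now {71}
dequeue → 71; now {}
insert 70 → {70}
insert 83 → {83, 70}
dequeue → 83; now {70}
dequeue → 70; now {}
insert 65 → {65}
insert 77 → {77, 65}
insert 79 → {79, 77, 65}
dequeue → 79; now {77, 65}
dequeue → 77; now {65}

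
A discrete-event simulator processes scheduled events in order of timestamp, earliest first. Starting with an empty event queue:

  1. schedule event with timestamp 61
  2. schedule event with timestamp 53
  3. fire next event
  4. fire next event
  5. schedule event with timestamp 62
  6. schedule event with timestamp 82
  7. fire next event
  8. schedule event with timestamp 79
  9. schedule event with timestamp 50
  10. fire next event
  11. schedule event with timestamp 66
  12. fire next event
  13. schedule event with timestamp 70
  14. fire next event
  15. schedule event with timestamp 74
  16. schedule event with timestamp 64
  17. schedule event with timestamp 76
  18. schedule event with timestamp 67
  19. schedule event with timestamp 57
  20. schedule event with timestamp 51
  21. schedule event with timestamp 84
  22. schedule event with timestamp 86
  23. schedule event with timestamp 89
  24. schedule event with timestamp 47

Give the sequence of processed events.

insert 61 → {61}
insert 53 → {53, 61}
fire next event → 53; now {61}
fire next event → 61; now {}
insert 62 → {62}
insert 82 → {62, 82}
fire next event → 62; now {82}
insert 79 → {79, 82}
insert 50 → {50, 79, 82}
fire next event → 50; now {79, 82}
insert 66 → {66, 79, 82}
fire next event → 66; now {79, 82}
insert 70 → {70, 79, 82}
fire next event → 70; now {79, 82}
insert 74 → {74, 79, 82}
insert 64 → {64, 74, 79, 82}
insert 76 → {64, 74, 76, 79, 82}
insert 67 → {64, 67, 74, 76, 79, 82}
insert 57 → {57, 64, 67, 74, 76, 79, 82}
insert 51 → {51, 57, 64, 67, 74, 76, 79, 82}
insert 84 → {51, 57, 64, 67, 74, 76, 79, 82, 84}
insert 86 → {51, 57, 64, 67, 74, 76, 79, 82, 84, 86}
insert 89 → {51, 57, 64, 67, 74, 76, 79, 82, 84, 86, 89}
insert 47 → {47, 51, 57, 64, 67, 74, 76, 79, 82, 84, 86, 89}

[53, 61, 62, 50, 66, 70]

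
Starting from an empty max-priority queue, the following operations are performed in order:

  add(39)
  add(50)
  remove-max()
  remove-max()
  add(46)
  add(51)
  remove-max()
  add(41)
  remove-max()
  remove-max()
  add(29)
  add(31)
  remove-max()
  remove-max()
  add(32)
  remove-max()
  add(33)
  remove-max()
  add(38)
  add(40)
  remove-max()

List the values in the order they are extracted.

50, 39, 51, 46, 41, 31, 29, 32, 33, 40

insert 39 → {39}
insert 50 → {50, 39}
remove-max → 50; now {39}
remove-max → 39; now {}
insert 46 → {46}
insert 51 → {51, 46}
remove-max → 51; now {46}
insert 41 → {46, 41}
remove-max → 46; now {41}
remove-max → 41; now {}
insert 29 → {29}
insert 31 → {31, 29}
remove-max → 31; now {29}
remove-max → 29; now {}
insert 32 → {32}
remove-max → 32; now {}
insert 33 → {33}
remove-max → 33; now {}
insert 38 → {38}
insert 40 → {40, 38}
remove-max → 40; now {38}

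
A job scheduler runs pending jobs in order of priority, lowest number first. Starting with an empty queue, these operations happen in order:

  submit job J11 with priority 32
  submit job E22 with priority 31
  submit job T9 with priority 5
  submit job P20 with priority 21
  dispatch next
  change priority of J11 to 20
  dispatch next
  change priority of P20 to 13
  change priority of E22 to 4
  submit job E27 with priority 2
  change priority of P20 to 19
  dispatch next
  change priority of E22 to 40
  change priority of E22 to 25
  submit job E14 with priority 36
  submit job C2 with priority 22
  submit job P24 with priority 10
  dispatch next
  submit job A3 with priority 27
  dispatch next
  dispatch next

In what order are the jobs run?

[T9, J11, E27, P24, P20, C2]

add J11 (priority 32) → {J11:32}
add E22 (priority 31) → {E22:31, J11:32}
add T9 (priority 5) → {T9:5, E22:31, J11:32}
add P20 (priority 21) → {T9:5, P20:21, E22:31, J11:32}
dispatch next → T9; now {P20:21, E22:31, J11:32}
update J11 to priority 20 → {J11:20, P20:21, E22:31}
dispatch next → J11; now {P20:21, E22:31}
update P20 to priority 13 → {P20:13, E22:31}
update E22 to priority 4 → {E22:4, P20:13}
add E27 (priority 2) → {E27:2, E22:4, P20:13}
update P20 to priority 19 → {E27:2, E22:4, P20:19}
dispatch next → E27; now {E22:4, P20:19}
update E22 to priority 40 → {P20:19, E22:40}
update E22 to priority 25 → {P20:19, E22:25}
add E14 (priority 36) → {P20:19, E22:25, E14:36}
add C2 (priority 22) → {P20:19, C2:22, E22:25, E14:36}
add P24 (priority 10) → {P24:10, P20:19, C2:22, E22:25, E14:36}
dispatch next → P24; now {P20:19, C2:22, E22:25, E14:36}
add A3 (priority 27) → {P20:19, C2:22, E22:25, A3:27, E14:36}
dispatch next → P20; now {C2:22, E22:25, A3:27, E14:36}
dispatch next → C2; now {E22:25, A3:27, E14:36}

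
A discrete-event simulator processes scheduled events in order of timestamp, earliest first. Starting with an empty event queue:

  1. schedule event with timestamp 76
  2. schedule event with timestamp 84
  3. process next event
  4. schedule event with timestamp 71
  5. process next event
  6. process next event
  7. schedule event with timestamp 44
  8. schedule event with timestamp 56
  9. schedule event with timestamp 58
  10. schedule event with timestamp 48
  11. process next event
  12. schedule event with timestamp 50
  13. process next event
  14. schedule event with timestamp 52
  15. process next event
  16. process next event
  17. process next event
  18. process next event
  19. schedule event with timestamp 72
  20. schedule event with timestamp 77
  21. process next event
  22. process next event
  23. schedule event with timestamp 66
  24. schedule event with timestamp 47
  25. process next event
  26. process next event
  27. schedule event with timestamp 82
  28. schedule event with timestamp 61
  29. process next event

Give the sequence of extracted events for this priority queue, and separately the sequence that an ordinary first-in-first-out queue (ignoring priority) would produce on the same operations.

priority queue: 76 → 71 → 84 → 44 → 48 → 50 → 52 → 56 → 58 → 72 → 77 → 47 → 66 → 61; FIFO queue: 76, 84, 71, 44, 56, 58, 48, 50, 52, 72, 77, 66, 47, 82

insert 76 → {76}
insert 84 → {76, 84}
process next event → 76; now {84}
insert 71 → {71, 84}
process next event → 71; now {84}
process next event → 84; now {}
insert 44 → {44}
insert 56 → {44, 56}
insert 58 → {44, 56, 58}
insert 48 → {44, 48, 56, 58}
process next event → 44; now {48, 56, 58}
insert 50 → {48, 50, 56, 58}
process next event → 48; now {50, 56, 58}
insert 52 → {50, 52, 56, 58}
process next event → 50; now {52, 56, 58}
process next event → 52; now {56, 58}
process next event → 56; now {58}
process next event → 58; now {}
insert 72 → {72}
insert 77 → {72, 77}
process next event → 72; now {77}
process next event → 77; now {}
insert 66 → {66}
insert 47 → {47, 66}
process next event → 47; now {66}
process next event → 66; now {}
insert 82 → {82}
insert 61 → {61, 82}
process next event → 61; now {82}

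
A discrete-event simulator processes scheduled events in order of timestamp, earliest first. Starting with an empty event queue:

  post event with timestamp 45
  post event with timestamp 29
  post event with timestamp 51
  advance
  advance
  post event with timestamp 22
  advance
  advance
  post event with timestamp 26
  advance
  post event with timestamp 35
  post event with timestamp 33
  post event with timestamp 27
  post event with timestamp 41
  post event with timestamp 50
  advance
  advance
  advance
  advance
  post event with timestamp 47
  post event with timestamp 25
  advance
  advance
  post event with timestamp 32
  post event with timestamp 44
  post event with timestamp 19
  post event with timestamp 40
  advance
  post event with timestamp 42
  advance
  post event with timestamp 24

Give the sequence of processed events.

29 → 45 → 22 → 51 → 26 → 27 → 33 → 35 → 41 → 25 → 47 → 19 → 32

insert 45 → {45}
insert 29 → {29, 45}
insert 51 → {29, 45, 51}
advance → 29; now {45, 51}
advance → 45; now {51}
insert 22 → {22, 51}
advance → 22; now {51}
advance → 51; now {}
insert 26 → {26}
advance → 26; now {}
insert 35 → {35}
insert 33 → {33, 35}
insert 27 → {27, 33, 35}
insert 41 → {27, 33, 35, 41}
insert 50 → {27, 33, 35, 41, 50}
advance → 27; now {33, 35, 41, 50}
advance → 33; now {35, 41, 50}
advance → 35; now {41, 50}
advance → 41; now {50}
insert 47 → {47, 50}
insert 25 → {25, 47, 50}
advance → 25; now {47, 50}
advance → 47; now {50}
insert 32 → {32, 50}
insert 44 → {32, 44, 50}
insert 19 → {19, 32, 44, 50}
insert 40 → {19, 32, 40, 44, 50}
advance → 19; now {32, 40, 44, 50}
insert 42 → {32, 40, 42, 44, 50}
advance → 32; now {40, 42, 44, 50}
insert 24 → {24, 40, 42, 44, 50}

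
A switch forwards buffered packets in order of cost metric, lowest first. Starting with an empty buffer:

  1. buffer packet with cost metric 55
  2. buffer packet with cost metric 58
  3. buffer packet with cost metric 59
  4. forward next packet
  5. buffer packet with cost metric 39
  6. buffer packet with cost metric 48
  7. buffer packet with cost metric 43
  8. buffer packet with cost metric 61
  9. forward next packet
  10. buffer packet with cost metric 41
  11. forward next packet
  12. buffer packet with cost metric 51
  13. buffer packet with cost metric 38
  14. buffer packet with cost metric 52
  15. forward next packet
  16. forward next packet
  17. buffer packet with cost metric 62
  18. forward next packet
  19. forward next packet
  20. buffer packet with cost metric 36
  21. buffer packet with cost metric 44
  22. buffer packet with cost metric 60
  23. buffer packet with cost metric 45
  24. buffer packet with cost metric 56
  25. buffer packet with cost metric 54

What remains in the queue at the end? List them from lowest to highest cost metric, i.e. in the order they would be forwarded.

36, 44, 45, 52, 54, 56, 58, 59, 60, 61, 62

insert 55 → {55}
insert 58 → {55, 58}
insert 59 → {55, 58, 59}
forward next packet → 55; now {58, 59}
insert 39 → {39, 58, 59}
insert 48 → {39, 48, 58, 59}
insert 43 → {39, 43, 48, 58, 59}
insert 61 → {39, 43, 48, 58, 59, 61}
forward next packet → 39; now {43, 48, 58, 59, 61}
insert 41 → {41, 43, 48, 58, 59, 61}
forward next packet → 41; now {43, 48, 58, 59, 61}
insert 51 → {43, 48, 51, 58, 59, 61}
insert 38 → {38, 43, 48, 51, 58, 59, 61}
insert 52 → {38, 43, 48, 51, 52, 58, 59, 61}
forward next packet → 38; now {43, 48, 51, 52, 58, 59, 61}
forward next packet → 43; now {48, 51, 52, 58, 59, 61}
insert 62 → {48, 51, 52, 58, 59, 61, 62}
forward next packet → 48; now {51, 52, 58, 59, 61, 62}
forward next packet → 51; now {52, 58, 59, 61, 62}
insert 36 → {36, 52, 58, 59, 61, 62}
insert 44 → {36, 44, 52, 58, 59, 61, 62}
insert 60 → {36, 44, 52, 58, 59, 60, 61, 62}
insert 45 → {36, 44, 45, 52, 58, 59, 60, 61, 62}
insert 56 → {36, 44, 45, 52, 56, 58, 59, 60, 61, 62}
insert 54 → {36, 44, 45, 52, 54, 56, 58, 59, 60, 61, 62}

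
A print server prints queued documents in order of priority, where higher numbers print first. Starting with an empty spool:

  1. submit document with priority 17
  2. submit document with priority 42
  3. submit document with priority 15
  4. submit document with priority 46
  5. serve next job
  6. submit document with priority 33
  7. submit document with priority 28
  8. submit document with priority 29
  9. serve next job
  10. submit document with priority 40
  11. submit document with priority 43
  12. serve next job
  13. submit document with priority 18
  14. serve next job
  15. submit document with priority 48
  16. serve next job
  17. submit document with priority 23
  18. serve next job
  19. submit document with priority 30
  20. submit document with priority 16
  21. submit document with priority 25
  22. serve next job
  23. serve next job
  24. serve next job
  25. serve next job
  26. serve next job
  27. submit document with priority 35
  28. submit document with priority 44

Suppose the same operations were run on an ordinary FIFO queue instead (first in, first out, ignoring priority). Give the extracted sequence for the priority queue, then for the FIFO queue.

priority queue: 46 → 42 → 43 → 40 → 48 → 33 → 30 → 29 → 28 → 25 → 23; FIFO queue: 17, 42, 15, 46, 33, 28, 29, 40, 43, 18, 48

insert 17 → {17}
insert 42 → {42, 17}
insert 15 → {42, 17, 15}
insert 46 → {46, 42, 17, 15}
serve next job → 46; now {42, 17, 15}
insert 33 → {42, 33, 17, 15}
insert 28 → {42, 33, 28, 17, 15}
insert 29 → {42, 33, 29, 28, 17, 15}
serve next job → 42; now {33, 29, 28, 17, 15}
insert 40 → {40, 33, 29, 28, 17, 15}
insert 43 → {43, 40, 33, 29, 28, 17, 15}
serve next job → 43; now {40, 33, 29, 28, 17, 15}
insert 18 → {40, 33, 29, 28, 18, 17, 15}
serve next job → 40; now {33, 29, 28, 18, 17, 15}
insert 48 → {48, 33, 29, 28, 18, 17, 15}
serve next job → 48; now {33, 29, 28, 18, 17, 15}
insert 23 → {33, 29, 28, 23, 18, 17, 15}
serve next job → 33; now {29, 28, 23, 18, 17, 15}
insert 30 → {30, 29, 28, 23, 18, 17, 15}
insert 16 → {30, 29, 28, 23, 18, 17, 16, 15}
insert 25 → {30, 29, 28, 25, 23, 18, 17, 16, 15}
serve next job → 30; now {29, 28, 25, 23, 18, 17, 16, 15}
serve next job → 29; now {28, 25, 23, 18, 17, 16, 15}
serve next job → 28; now {25, 23, 18, 17, 16, 15}
serve next job → 25; now {23, 18, 17, 16, 15}
serve next job → 23; now {18, 17, 16, 15}
insert 35 → {35, 18, 17, 16, 15}
insert 44 → {44, 35, 18, 17, 16, 15}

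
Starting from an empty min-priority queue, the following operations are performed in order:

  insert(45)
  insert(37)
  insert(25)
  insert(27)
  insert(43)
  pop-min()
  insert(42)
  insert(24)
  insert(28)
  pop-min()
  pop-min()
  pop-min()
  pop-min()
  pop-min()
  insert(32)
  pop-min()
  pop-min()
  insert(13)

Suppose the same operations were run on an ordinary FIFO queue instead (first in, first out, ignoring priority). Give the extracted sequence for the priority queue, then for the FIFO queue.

priority queue: 25, 24, 27, 28, 37, 42, 32, 43; FIFO queue: [45, 37, 25, 27, 43, 42, 24, 28]

insert 45 → {45}
insert 37 → {37, 45}
insert 25 → {25, 37, 45}
insert 27 → {25, 27, 37, 45}
insert 43 → {25, 27, 37, 43, 45}
pop-min → 25; now {27, 37, 43, 45}
insert 42 → {27, 37, 42, 43, 45}
insert 24 → {24, 27, 37, 42, 43, 45}
insert 28 → {24, 27, 28, 37, 42, 43, 45}
pop-min → 24; now {27, 28, 37, 42, 43, 45}
pop-min → 27; now {28, 37, 42, 43, 45}
pop-min → 28; now {37, 42, 43, 45}
pop-min → 37; now {42, 43, 45}
pop-min → 42; now {43, 45}
insert 32 → {32, 43, 45}
pop-min → 32; now {43, 45}
pop-min → 43; now {45}
insert 13 → {13, 45}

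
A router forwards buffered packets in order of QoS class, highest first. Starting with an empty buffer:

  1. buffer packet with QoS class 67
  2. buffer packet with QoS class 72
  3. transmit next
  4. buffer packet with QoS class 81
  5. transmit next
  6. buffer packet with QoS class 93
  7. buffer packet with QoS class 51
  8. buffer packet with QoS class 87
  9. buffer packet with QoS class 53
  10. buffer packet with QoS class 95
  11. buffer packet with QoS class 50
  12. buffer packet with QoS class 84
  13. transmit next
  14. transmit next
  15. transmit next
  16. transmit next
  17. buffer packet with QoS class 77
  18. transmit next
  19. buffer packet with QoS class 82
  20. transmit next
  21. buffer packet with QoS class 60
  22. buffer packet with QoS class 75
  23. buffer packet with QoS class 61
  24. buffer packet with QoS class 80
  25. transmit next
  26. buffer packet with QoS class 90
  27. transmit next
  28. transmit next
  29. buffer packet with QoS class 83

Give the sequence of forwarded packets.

insert 67 → {67}
insert 72 → {72, 67}
transmit next → 72; now {67}
insert 81 → {81, 67}
transmit next → 81; now {67}
insert 93 → {93, 67}
insert 51 → {93, 67, 51}
insert 87 → {93, 87, 67, 51}
insert 53 → {93, 87, 67, 53, 51}
insert 95 → {95, 93, 87, 67, 53, 51}
insert 50 → {95, 93, 87, 67, 53, 51, 50}
insert 84 → {95, 93, 87, 84, 67, 53, 51, 50}
transmit next → 95; now {93, 87, 84, 67, 53, 51, 50}
transmit next → 93; now {87, 84, 67, 53, 51, 50}
transmit next → 87; now {84, 67, 53, 51, 50}
transmit next → 84; now {67, 53, 51, 50}
insert 77 → {77, 67, 53, 51, 50}
transmit next → 77; now {67, 53, 51, 50}
insert 82 → {82, 67, 53, 51, 50}
transmit next → 82; now {67, 53, 51, 50}
insert 60 → {67, 60, 53, 51, 50}
insert 75 → {75, 67, 60, 53, 51, 50}
insert 61 → {75, 67, 61, 60, 53, 51, 50}
insert 80 → {80, 75, 67, 61, 60, 53, 51, 50}
transmit next → 80; now {75, 67, 61, 60, 53, 51, 50}
insert 90 → {90, 75, 67, 61, 60, 53, 51, 50}
transmit next → 90; now {75, 67, 61, 60, 53, 51, 50}
transmit next → 75; now {67, 61, 60, 53, 51, 50}
insert 83 → {83, 67, 61, 60, 53, 51, 50}

72 → 81 → 95 → 93 → 87 → 84 → 77 → 82 → 80 → 90 → 75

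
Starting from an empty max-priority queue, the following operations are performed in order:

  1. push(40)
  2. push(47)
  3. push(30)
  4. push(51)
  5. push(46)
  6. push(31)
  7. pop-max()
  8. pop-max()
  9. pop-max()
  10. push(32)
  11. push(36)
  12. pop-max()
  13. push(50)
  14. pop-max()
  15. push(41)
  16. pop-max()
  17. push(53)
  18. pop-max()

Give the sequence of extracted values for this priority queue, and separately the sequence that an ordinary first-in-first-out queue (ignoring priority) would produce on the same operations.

priority queue: [51, 47, 46, 40, 50, 41, 53]; FIFO queue: 40 → 47 → 30 → 51 → 46 → 31 → 32

insert 40 → {40}
insert 47 → {47, 40}
insert 30 → {47, 40, 30}
insert 51 → {51, 47, 40, 30}
insert 46 → {51, 47, 46, 40, 30}
insert 31 → {51, 47, 46, 40, 31, 30}
pop-max → 51; now {47, 46, 40, 31, 30}
pop-max → 47; now {46, 40, 31, 30}
pop-max → 46; now {40, 31, 30}
insert 32 → {40, 32, 31, 30}
insert 36 → {40, 36, 32, 31, 30}
pop-max → 40; now {36, 32, 31, 30}
insert 50 → {50, 36, 32, 31, 30}
pop-max → 50; now {36, 32, 31, 30}
insert 41 → {41, 36, 32, 31, 30}
pop-max → 41; now {36, 32, 31, 30}
insert 53 → {53, 36, 32, 31, 30}
pop-max → 53; now {36, 32, 31, 30}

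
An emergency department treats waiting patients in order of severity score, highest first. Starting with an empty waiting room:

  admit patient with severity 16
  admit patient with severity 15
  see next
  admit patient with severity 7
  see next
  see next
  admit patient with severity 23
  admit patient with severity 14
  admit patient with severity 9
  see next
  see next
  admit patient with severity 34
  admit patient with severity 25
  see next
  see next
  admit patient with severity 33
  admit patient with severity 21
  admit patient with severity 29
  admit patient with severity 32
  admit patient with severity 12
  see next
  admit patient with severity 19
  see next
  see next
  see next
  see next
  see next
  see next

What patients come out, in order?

[16, 15, 7, 23, 14, 34, 25, 33, 32, 29, 21, 19, 12, 9]

insert 16 → {16}
insert 15 → {16, 15}
see next → 16; now {15}
insert 7 → {15, 7}
see next → 15; now {7}
see next → 7; now {}
insert 23 → {23}
insert 14 → {23, 14}
insert 9 → {23, 14, 9}
see next → 23; now {14, 9}
see next → 14; now {9}
insert 34 → {34, 9}
insert 25 → {34, 25, 9}
see next → 34; now {25, 9}
see next → 25; now {9}
insert 33 → {33, 9}
insert 21 → {33, 21, 9}
insert 29 → {33, 29, 21, 9}
insert 32 → {33, 32, 29, 21, 9}
insert 12 → {33, 32, 29, 21, 12, 9}
see next → 33; now {32, 29, 21, 12, 9}
insert 19 → {32, 29, 21, 19, 12, 9}
see next → 32; now {29, 21, 19, 12, 9}
see next → 29; now {21, 19, 12, 9}
see next → 21; now {19, 12, 9}
see next → 19; now {12, 9}
see next → 12; now {9}
see next → 9; now {}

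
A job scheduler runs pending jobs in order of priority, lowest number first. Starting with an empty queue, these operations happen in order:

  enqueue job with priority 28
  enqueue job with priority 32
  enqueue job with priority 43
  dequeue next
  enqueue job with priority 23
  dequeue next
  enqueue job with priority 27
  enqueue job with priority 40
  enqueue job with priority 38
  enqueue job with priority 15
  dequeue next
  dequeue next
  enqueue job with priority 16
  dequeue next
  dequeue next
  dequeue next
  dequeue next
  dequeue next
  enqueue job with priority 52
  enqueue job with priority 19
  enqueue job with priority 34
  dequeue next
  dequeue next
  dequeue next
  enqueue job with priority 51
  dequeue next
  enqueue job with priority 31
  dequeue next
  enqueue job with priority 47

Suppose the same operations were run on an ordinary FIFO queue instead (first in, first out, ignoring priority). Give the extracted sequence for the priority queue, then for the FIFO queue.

insert 28 → {28}
insert 32 → {28, 32}
insert 43 → {28, 32, 43}
dequeue next → 28; now {32, 43}
insert 23 → {23, 32, 43}
dequeue next → 23; now {32, 43}
insert 27 → {27, 32, 43}
insert 40 → {27, 32, 40, 43}
insert 38 → {27, 32, 38, 40, 43}
insert 15 → {15, 27, 32, 38, 40, 43}
dequeue next → 15; now {27, 32, 38, 40, 43}
dequeue next → 27; now {32, 38, 40, 43}
insert 16 → {16, 32, 38, 40, 43}
dequeue next → 16; now {32, 38, 40, 43}
dequeue next → 32; now {38, 40, 43}
dequeue next → 38; now {40, 43}
dequeue next → 40; now {43}
dequeue next → 43; now {}
insert 52 → {52}
insert 19 → {19, 52}
insert 34 → {19, 34, 52}
dequeue next → 19; now {34, 52}
dequeue next → 34; now {52}
dequeue next → 52; now {}
insert 51 → {51}
dequeue next → 51; now {}
insert 31 → {31}
dequeue next → 31; now {}
insert 47 → {47}

priority queue: 28 → 23 → 15 → 27 → 16 → 32 → 38 → 40 → 43 → 19 → 34 → 52 → 51 → 31; FIFO queue: 28 → 32 → 43 → 23 → 27 → 40 → 38 → 15 → 16 → 52 → 19 → 34 → 51 → 31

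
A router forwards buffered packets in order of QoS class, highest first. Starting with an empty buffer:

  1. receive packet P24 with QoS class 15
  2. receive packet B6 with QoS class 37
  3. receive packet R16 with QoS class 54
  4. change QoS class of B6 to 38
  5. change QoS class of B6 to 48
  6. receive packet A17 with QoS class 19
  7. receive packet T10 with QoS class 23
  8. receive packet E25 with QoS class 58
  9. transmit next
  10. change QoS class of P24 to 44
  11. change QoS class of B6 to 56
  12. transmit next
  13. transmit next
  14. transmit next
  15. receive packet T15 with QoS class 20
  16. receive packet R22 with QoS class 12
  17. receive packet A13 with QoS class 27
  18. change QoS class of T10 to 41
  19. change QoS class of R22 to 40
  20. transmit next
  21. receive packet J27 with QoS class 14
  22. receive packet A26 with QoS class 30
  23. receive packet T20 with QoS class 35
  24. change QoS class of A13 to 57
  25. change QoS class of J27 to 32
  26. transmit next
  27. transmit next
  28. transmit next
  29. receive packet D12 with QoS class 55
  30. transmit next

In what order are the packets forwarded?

add P24 (QoS class 15) → {P24:15}
add B6 (QoS class 37) → {B6:37, P24:15}
add R16 (QoS class 54) → {R16:54, B6:37, P24:15}
update B6 to QoS class 38 → {R16:54, B6:38, P24:15}
update B6 to QoS class 48 → {R16:54, B6:48, P24:15}
add A17 (QoS class 19) → {R16:54, B6:48, A17:19, P24:15}
add T10 (QoS class 23) → {R16:54, B6:48, T10:23, A17:19, P24:15}
add E25 (QoS class 58) → {E25:58, R16:54, B6:48, T10:23, A17:19, P24:15}
transmit next → E25; now {R16:54, B6:48, T10:23, A17:19, P24:15}
update P24 to QoS class 44 → {R16:54, B6:48, P24:44, T10:23, A17:19}
update B6 to QoS class 56 → {B6:56, R16:54, P24:44, T10:23, A17:19}
transmit next → B6; now {R16:54, P24:44, T10:23, A17:19}
transmit next → R16; now {P24:44, T10:23, A17:19}
transmit next → P24; now {T10:23, A17:19}
add T15 (QoS class 20) → {T10:23, T15:20, A17:19}
add R22 (QoS class 12) → {T10:23, T15:20, A17:19, R22:12}
add A13 (QoS class 27) → {A13:27, T10:23, T15:20, A17:19, R22:12}
update T10 to QoS class 41 → {T10:41, A13:27, T15:20, A17:19, R22:12}
update R22 to QoS class 40 → {T10:41, R22:40, A13:27, T15:20, A17:19}
transmit next → T10; now {R22:40, A13:27, T15:20, A17:19}
add J27 (QoS class 14) → {R22:40, A13:27, T15:20, A17:19, J27:14}
add A26 (QoS class 30) → {R22:40, A26:30, A13:27, T15:20, A17:19, J27:14}
add T20 (QoS class 35) → {R22:40, T20:35, A26:30, A13:27, T15:20, A17:19, J27:14}
update A13 to QoS class 57 → {A13:57, R22:40, T20:35, A26:30, T15:20, A17:19, J27:14}
update J27 to QoS class 32 → {A13:57, R22:40, T20:35, J27:32, A26:30, T15:20, A17:19}
transmit next → A13; now {R22:40, T20:35, J27:32, A26:30, T15:20, A17:19}
transmit next → R22; now {T20:35, J27:32, A26:30, T15:20, A17:19}
transmit next → T20; now {J27:32, A26:30, T15:20, A17:19}
add D12 (QoS class 55) → {D12:55, J27:32, A26:30, T15:20, A17:19}
transmit next → D12; now {J27:32, A26:30, T15:20, A17:19}

E25 → B6 → R16 → P24 → T10 → A13 → R22 → T20 → D12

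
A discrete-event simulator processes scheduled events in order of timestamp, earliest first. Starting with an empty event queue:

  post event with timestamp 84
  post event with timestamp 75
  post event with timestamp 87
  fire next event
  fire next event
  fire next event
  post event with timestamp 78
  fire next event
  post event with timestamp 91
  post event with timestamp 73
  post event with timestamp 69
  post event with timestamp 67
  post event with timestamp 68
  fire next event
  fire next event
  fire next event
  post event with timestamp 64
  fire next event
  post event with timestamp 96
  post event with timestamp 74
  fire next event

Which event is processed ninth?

insert 84 → {84}
insert 75 → {75, 84}
insert 87 → {75, 84, 87}
fire next event → 75; now {84, 87}
fire next event → 84; now {87}
fire next event → 87; now {}
insert 78 → {78}
fire next event → 78; now {}
insert 91 → {91}
insert 73 → {73, 91}
insert 69 → {69, 73, 91}
insert 67 → {67, 69, 73, 91}
insert 68 → {67, 68, 69, 73, 91}
fire next event → 67; now {68, 69, 73, 91}
fire next event → 68; now {69, 73, 91}
fire next event → 69; now {73, 91}
insert 64 → {64, 73, 91}
fire next event → 64; now {73, 91}
insert 96 → {73, 91, 96}
insert 74 → {73, 74, 91, 96}
fire next event → 73; now {74, 91, 96}

73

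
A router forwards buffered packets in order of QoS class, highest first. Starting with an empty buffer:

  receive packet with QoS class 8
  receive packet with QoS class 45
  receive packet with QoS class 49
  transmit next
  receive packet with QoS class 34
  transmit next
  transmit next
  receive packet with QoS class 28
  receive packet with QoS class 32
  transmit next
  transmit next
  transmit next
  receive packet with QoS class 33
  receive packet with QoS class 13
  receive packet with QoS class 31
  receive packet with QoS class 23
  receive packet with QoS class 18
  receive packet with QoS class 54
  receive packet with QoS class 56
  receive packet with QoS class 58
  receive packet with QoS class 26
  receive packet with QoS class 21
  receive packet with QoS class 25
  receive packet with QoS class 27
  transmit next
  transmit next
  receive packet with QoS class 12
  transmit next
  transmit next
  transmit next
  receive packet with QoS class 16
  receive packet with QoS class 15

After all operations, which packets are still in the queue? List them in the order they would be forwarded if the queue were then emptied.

insert 8 → {8}
insert 45 → {45, 8}
insert 49 → {49, 45, 8}
transmit next → 49; now {45, 8}
insert 34 → {45, 34, 8}
transmit next → 45; now {34, 8}
transmit next → 34; now {8}
insert 28 → {28, 8}
insert 32 → {32, 28, 8}
transmit next → 32; now {28, 8}
transmit next → 28; now {8}
transmit next → 8; now {}
insert 33 → {33}
insert 13 → {33, 13}
insert 31 → {33, 31, 13}
insert 23 → {33, 31, 23, 13}
insert 18 → {33, 31, 23, 18, 13}
insert 54 → {54, 33, 31, 23, 18, 13}
insert 56 → {56, 54, 33, 31, 23, 18, 13}
insert 58 → {58, 56, 54, 33, 31, 23, 18, 13}
insert 26 → {58, 56, 54, 33, 31, 26, 23, 18, 13}
insert 21 → {58, 56, 54, 33, 31, 26, 23, 21, 18, 13}
insert 25 → {58, 56, 54, 33, 31, 26, 25, 23, 21, 18, 13}
insert 27 → {58, 56, 54, 33, 31, 27, 26, 25, 23, 21, 18, 13}
transmit next → 58; now {56, 54, 33, 31, 27, 26, 25, 23, 21, 18, 13}
transmit next → 56; now {54, 33, 31, 27, 26, 25, 23, 21, 18, 13}
insert 12 → {54, 33, 31, 27, 26, 25, 23, 21, 18, 13, 12}
transmit next → 54; now {33, 31, 27, 26, 25, 23, 21, 18, 13, 12}
transmit next → 33; now {31, 27, 26, 25, 23, 21, 18, 13, 12}
transmit next → 31; now {27, 26, 25, 23, 21, 18, 13, 12}
insert 16 → {27, 26, 25, 23, 21, 18, 16, 13, 12}
insert 15 → {27, 26, 25, 23, 21, 18, 16, 15, 13, 12}

27, 26, 25, 23, 21, 18, 16, 15, 13, 12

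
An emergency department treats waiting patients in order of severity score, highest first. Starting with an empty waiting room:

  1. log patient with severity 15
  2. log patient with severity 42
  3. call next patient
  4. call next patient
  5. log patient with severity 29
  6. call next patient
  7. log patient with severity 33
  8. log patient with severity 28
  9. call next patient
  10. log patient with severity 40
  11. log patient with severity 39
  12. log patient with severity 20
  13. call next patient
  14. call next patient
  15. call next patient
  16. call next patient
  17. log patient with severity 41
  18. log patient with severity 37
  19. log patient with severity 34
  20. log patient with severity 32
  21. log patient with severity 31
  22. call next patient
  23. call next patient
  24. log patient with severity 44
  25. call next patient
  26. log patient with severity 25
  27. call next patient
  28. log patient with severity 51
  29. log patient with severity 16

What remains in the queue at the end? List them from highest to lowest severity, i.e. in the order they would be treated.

insert 15 → {15}
insert 42 → {42, 15}
call next patient → 42; now {15}
call next patient → 15; now {}
insert 29 → {29}
call next patient → 29; now {}
insert 33 → {33}
insert 28 → {33, 28}
call next patient → 33; now {28}
insert 40 → {40, 28}
insert 39 → {40, 39, 28}
insert 20 → {40, 39, 28, 20}
call next patient → 40; now {39, 28, 20}
call next patient → 39; now {28, 20}
call next patient → 28; now {20}
call next patient → 20; now {}
insert 41 → {41}
insert 37 → {41, 37}
insert 34 → {41, 37, 34}
insert 32 → {41, 37, 34, 32}
insert 31 → {41, 37, 34, 32, 31}
call next patient → 41; now {37, 34, 32, 31}
call next patient → 37; now {34, 32, 31}
insert 44 → {44, 34, 32, 31}
call next patient → 44; now {34, 32, 31}
insert 25 → {34, 32, 31, 25}
call next patient → 34; now {32, 31, 25}
insert 51 → {51, 32, 31, 25}
insert 16 → {51, 32, 31, 25, 16}

[51, 32, 31, 25, 16]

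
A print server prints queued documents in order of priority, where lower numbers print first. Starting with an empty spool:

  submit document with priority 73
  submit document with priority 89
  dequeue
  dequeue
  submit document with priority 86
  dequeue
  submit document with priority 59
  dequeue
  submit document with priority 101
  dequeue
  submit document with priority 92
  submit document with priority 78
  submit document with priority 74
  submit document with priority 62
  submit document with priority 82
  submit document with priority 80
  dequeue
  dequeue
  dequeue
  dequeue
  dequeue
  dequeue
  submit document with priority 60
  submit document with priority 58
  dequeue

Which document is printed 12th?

insert 73 → {73}
insert 89 → {73, 89}
dequeue → 73; now {89}
dequeue → 89; now {}
insert 86 → {86}
dequeue → 86; now {}
insert 59 → {59}
dequeue → 59; now {}
insert 101 → {101}
dequeue → 101; now {}
insert 92 → {92}
insert 78 → {78, 92}
insert 74 → {74, 78, 92}
insert 62 → {62, 74, 78, 92}
insert 82 → {62, 74, 78, 82, 92}
insert 80 → {62, 74, 78, 80, 82, 92}
dequeue → 62; now {74, 78, 80, 82, 92}
dequeue → 74; now {78, 80, 82, 92}
dequeue → 78; now {80, 82, 92}
dequeue → 80; now {82, 92}
dequeue → 82; now {92}
dequeue → 92; now {}
insert 60 → {60}
insert 58 → {58, 60}
dequeue → 58; now {60}

58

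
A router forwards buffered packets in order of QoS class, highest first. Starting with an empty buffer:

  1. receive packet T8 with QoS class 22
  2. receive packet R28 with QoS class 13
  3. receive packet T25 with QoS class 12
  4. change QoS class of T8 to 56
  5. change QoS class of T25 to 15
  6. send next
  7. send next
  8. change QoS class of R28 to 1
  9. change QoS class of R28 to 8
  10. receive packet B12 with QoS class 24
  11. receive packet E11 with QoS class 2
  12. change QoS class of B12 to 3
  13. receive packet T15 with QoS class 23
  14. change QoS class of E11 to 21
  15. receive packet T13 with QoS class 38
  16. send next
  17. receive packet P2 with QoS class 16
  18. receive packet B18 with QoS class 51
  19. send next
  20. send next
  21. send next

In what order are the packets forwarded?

add T8 (QoS class 22) → {T8:22}
add R28 (QoS class 13) → {T8:22, R28:13}
add T25 (QoS class 12) → {T8:22, R28:13, T25:12}
update T8 to QoS class 56 → {T8:56, R28:13, T25:12}
update T25 to QoS class 15 → {T8:56, T25:15, R28:13}
send next → T8; now {T25:15, R28:13}
send next → T25; now {R28:13}
update R28 to QoS class 1 → {R28:1}
update R28 to QoS class 8 → {R28:8}
add B12 (QoS class 24) → {B12:24, R28:8}
add E11 (QoS class 2) → {B12:24, R28:8, E11:2}
update B12 to QoS class 3 → {R28:8, B12:3, E11:2}
add T15 (QoS class 23) → {T15:23, R28:8, B12:3, E11:2}
update E11 to QoS class 21 → {T15:23, E11:21, R28:8, B12:3}
add T13 (QoS class 38) → {T13:38, T15:23, E11:21, R28:8, B12:3}
send next → T13; now {T15:23, E11:21, R28:8, B12:3}
add P2 (QoS class 16) → {T15:23, E11:21, P2:16, R28:8, B12:3}
add B18 (QoS class 51) → {B18:51, T15:23, E11:21, P2:16, R28:8, B12:3}
send next → B18; now {T15:23, E11:21, P2:16, R28:8, B12:3}
send next → T15; now {E11:21, P2:16, R28:8, B12:3}
send next → E11; now {P2:16, R28:8, B12:3}

[T8, T25, T13, B18, T15, E11]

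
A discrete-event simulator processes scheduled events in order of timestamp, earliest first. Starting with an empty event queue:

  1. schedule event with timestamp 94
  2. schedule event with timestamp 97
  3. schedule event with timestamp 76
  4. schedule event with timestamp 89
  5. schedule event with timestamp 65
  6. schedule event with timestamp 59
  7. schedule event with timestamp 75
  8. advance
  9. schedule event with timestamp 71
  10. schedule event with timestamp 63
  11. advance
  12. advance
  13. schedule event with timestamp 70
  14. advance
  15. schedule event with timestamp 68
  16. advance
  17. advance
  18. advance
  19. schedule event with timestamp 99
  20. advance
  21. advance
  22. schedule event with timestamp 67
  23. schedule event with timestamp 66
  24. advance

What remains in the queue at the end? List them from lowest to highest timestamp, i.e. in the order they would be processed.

insert 94 → {94}
insert 97 → {94, 97}
insert 76 → {76, 94, 97}
insert 89 → {76, 89, 94, 97}
insert 65 → {65, 76, 89, 94, 97}
insert 59 → {59, 65, 76, 89, 94, 97}
insert 75 → {59, 65, 75, 76, 89, 94, 97}
advance → 59; now {65, 75, 76, 89, 94, 97}
insert 71 → {65, 71, 75, 76, 89, 94, 97}
insert 63 → {63, 65, 71, 75, 76, 89, 94, 97}
advance → 63; now {65, 71, 75, 76, 89, 94, 97}
advance → 65; now {71, 75, 76, 89, 94, 97}
insert 70 → {70, 71, 75, 76, 89, 94, 97}
advance → 70; now {71, 75, 76, 89, 94, 97}
insert 68 → {68, 71, 75, 76, 89, 94, 97}
advance → 68; now {71, 75, 76, 89, 94, 97}
advance → 71; now {75, 76, 89, 94, 97}
advance → 75; now {76, 89, 94, 97}
insert 99 → {76, 89, 94, 97, 99}
advance → 76; now {89, 94, 97, 99}
advance → 89; now {94, 97, 99}
insert 67 → {67, 94, 97, 99}
insert 66 → {66, 67, 94, 97, 99}
advance → 66; now {67, 94, 97, 99}

[67, 94, 97, 99]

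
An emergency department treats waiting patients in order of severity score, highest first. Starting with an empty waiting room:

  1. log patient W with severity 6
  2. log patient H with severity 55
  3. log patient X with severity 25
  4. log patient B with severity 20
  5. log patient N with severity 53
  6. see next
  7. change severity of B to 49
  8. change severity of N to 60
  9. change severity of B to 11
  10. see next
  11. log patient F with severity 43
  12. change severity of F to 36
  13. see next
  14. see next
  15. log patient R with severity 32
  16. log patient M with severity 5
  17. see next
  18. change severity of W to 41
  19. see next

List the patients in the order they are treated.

H, N, F, X, R, W

add W (severity 6) → {W:6}
add H (severity 55) → {H:55, W:6}
add X (severity 25) → {H:55, X:25, W:6}
add B (severity 20) → {H:55, X:25, B:20, W:6}
add N (severity 53) → {H:55, N:53, X:25, B:20, W:6}
see next → H; now {N:53, X:25, B:20, W:6}
update B to severity 49 → {N:53, B:49, X:25, W:6}
update N to severity 60 → {N:60, B:49, X:25, W:6}
update B to severity 11 → {N:60, X:25, B:11, W:6}
see next → N; now {X:25, B:11, W:6}
add F (severity 43) → {F:43, X:25, B:11, W:6}
update F to severity 36 → {F:36, X:25, B:11, W:6}
see next → F; now {X:25, B:11, W:6}
see next → X; now {B:11, W:6}
add R (severity 32) → {R:32, B:11, W:6}
add M (severity 5) → {R:32, B:11, W:6, M:5}
see next → R; now {B:11, W:6, M:5}
update W to severity 41 → {W:41, B:11, M:5}
see next → W; now {B:11, M:5}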